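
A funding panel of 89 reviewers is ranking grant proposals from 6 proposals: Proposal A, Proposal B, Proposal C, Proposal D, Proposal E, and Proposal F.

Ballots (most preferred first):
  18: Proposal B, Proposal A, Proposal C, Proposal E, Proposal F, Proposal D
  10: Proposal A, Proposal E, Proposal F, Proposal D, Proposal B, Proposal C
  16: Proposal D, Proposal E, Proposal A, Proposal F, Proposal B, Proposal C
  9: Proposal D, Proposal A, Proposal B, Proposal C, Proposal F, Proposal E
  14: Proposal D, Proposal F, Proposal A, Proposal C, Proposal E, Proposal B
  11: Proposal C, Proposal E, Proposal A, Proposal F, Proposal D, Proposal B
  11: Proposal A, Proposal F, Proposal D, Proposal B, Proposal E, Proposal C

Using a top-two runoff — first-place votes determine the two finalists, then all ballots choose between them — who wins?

Round 1 first-place votes: Proposal A 21, Proposal B 18, Proposal C 11, Proposal D 39, Proposal E 0, Proposal F 0. Proposal D and Proposal A advance.
Runoff: Proposal D is ranked above Proposal A on 39 ballots, Proposal A above Proposal D on 50.

Proposal A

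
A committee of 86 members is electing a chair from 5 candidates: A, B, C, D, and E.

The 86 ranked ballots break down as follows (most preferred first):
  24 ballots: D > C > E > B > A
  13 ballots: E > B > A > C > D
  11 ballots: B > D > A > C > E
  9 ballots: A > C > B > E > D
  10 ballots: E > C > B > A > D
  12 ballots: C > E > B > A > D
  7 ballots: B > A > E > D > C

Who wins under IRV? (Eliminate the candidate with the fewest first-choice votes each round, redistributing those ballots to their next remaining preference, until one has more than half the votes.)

E

Round 1: A 9, B 18, C 12, D 24, E 23. A eliminated.
Round 2: B 18, C 21, D 24, E 23. B eliminated.
Round 3: C 21, D 35, E 30. C eliminated.
Round 4: D 35, E 51. E has a majority (≥44).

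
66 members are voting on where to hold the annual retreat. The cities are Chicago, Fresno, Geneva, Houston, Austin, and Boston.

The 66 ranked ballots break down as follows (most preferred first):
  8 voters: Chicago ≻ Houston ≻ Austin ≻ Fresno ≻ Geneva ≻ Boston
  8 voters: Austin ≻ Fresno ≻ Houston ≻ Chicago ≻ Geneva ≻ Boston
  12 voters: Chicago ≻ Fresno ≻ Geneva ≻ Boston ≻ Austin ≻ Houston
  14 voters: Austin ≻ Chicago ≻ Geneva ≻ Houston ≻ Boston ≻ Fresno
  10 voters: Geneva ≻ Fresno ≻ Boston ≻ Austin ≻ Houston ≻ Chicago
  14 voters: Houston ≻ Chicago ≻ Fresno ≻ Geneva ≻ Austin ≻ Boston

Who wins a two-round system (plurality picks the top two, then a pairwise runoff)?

Chicago

Round 1 first-place votes: Chicago 20, Fresno 0, Geneva 10, Houston 14, Austin 22, Boston 0. Austin and Chicago advance.
Runoff: Austin is ranked above Chicago on 32 ballots, Chicago above Austin on 34.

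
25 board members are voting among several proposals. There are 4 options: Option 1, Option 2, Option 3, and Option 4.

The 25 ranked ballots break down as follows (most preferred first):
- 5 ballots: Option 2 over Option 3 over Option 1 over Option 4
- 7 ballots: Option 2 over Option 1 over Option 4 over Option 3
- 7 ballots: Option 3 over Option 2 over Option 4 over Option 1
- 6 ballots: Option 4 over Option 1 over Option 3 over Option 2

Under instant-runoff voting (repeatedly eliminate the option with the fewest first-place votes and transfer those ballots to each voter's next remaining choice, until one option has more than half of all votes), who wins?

Round 1: Option 1 0, Option 2 12, Option 3 7, Option 4 6. Option 1 eliminated.
Round 2: Option 2 12, Option 3 7, Option 4 6. Option 4 eliminated.
Round 3: Option 2 12, Option 3 13. Option 3 has a majority (≥13).

Option 3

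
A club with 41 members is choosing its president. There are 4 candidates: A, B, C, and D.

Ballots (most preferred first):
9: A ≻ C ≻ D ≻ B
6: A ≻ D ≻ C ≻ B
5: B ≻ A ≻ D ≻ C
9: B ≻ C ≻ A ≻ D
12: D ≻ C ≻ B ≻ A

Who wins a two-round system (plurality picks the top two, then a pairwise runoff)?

B

Round 1 first-place votes: A 15, B 14, C 0, D 12. A and B advance.
Runoff: A is ranked above B on 15 ballots, B above A on 26.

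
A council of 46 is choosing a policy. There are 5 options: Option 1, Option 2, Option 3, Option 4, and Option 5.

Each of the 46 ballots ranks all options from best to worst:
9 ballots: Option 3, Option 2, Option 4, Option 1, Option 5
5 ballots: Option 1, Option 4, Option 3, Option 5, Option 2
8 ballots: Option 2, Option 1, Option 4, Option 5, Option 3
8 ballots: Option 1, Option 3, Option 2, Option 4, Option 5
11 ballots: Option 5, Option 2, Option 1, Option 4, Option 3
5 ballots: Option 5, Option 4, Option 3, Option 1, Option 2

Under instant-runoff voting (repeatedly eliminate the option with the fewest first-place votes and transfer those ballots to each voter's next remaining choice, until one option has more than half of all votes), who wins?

Option 1

Round 1: Option 1 13, Option 2 8, Option 3 9, Option 4 0, Option 5 16. Option 4 eliminated.
Round 2: Option 1 13, Option 2 8, Option 3 9, Option 5 16. Option 2 eliminated.
Round 3: Option 1 21, Option 3 9, Option 5 16. Option 3 eliminated.
Round 4: Option 1 30, Option 5 16. Option 1 has a majority (≥24).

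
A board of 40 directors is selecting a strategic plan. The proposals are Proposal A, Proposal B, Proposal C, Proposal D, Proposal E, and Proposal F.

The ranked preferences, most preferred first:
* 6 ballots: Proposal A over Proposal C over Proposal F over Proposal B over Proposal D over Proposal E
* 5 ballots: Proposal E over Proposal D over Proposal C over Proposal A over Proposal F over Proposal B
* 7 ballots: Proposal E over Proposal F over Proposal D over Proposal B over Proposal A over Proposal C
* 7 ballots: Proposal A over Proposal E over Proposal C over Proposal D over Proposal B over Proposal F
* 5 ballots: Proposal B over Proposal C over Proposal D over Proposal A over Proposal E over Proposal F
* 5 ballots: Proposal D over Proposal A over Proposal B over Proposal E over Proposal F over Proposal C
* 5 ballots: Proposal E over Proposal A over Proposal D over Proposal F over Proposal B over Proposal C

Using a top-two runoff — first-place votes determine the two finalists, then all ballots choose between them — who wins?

Proposal A

Round 1 first-place votes: Proposal A 13, Proposal B 5, Proposal C 0, Proposal D 5, Proposal E 17, Proposal F 0. Proposal E and Proposal A advance.
Runoff: Proposal E is ranked above Proposal A on 17 ballots, Proposal A above Proposal E on 23.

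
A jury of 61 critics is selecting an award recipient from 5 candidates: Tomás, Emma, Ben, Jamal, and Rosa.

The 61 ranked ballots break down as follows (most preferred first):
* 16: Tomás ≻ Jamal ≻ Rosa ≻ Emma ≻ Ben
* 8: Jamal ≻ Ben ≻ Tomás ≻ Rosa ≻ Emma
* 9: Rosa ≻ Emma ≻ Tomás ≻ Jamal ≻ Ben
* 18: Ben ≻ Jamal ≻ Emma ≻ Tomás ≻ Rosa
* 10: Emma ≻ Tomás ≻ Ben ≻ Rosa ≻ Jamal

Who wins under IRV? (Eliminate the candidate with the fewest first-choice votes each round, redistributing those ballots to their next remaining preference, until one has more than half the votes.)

Emma

Round 1: Tomás 16, Emma 10, Ben 18, Jamal 8, Rosa 9. Jamal eliminated.
Round 2: Tomás 16, Emma 10, Ben 26, Rosa 9. Rosa eliminated.
Round 3: Tomás 16, Emma 19, Ben 26. Tomás eliminated.
Round 4: Emma 35, Ben 26. Emma has a majority (≥31).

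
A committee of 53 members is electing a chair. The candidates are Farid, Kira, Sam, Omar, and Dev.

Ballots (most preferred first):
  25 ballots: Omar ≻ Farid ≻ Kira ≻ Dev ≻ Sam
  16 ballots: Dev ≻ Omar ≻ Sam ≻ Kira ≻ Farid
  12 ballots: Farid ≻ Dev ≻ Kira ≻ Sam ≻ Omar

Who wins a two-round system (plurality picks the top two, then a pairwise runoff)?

Dev

Round 1 first-place votes: Farid 12, Kira 0, Sam 0, Omar 25, Dev 16. Omar and Dev advance.
Runoff: Omar is ranked above Dev on 25 ballots, Dev above Omar on 28.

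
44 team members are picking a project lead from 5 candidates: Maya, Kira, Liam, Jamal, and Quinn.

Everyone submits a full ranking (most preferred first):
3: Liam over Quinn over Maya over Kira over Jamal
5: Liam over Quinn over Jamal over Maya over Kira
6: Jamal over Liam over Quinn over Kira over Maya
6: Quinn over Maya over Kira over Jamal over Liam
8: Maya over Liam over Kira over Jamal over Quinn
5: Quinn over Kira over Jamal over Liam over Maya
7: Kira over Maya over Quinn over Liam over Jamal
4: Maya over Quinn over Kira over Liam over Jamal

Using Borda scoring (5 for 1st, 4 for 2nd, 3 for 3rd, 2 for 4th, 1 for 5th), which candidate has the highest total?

Maya: 3×3 + 5×2 + 6×1 + 6×4 + 8×5 + 5×1 + 7×4 + 4×5 = 142
Kira: 3×2 + 5×1 + 6×2 + 6×3 + 8×3 + 5×4 + 7×5 + 4×3 = 132
Liam: 3×5 + 5×5 + 6×4 + 6×1 + 8×4 + 5×2 + 7×2 + 4×2 = 134
Jamal: 3×1 + 5×3 + 6×5 + 6×2 + 8×2 + 5×3 + 7×1 + 4×1 = 102
Quinn: 3×4 + 5×4 + 6×3 + 6×5 + 8×1 + 5×5 + 7×3 + 4×4 = 150

Quinn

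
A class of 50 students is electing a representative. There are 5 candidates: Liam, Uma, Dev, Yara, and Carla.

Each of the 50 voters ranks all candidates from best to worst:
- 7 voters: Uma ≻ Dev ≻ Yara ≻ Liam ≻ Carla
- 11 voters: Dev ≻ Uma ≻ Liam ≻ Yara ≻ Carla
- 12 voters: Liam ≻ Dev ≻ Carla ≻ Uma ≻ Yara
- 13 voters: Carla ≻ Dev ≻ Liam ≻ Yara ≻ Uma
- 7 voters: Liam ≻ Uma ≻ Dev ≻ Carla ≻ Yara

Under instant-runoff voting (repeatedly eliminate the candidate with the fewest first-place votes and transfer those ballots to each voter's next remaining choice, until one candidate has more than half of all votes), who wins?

Dev

Round 1: Liam 19, Uma 7, Dev 11, Yara 0, Carla 13. Yara eliminated.
Round 2: Liam 19, Uma 7, Dev 11, Carla 13. Uma eliminated.
Round 3: Liam 19, Dev 18, Carla 13. Carla eliminated.
Round 4: Liam 19, Dev 31. Dev has a majority (≥26).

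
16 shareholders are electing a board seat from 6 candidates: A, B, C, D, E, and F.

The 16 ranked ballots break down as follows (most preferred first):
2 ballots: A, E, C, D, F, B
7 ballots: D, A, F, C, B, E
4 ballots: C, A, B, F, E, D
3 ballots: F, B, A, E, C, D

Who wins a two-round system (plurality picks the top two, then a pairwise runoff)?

Round 1 first-place votes: A 2, B 0, C 4, D 7, E 0, F 3. D and C advance.
Runoff: D is ranked above C on 7 ballots, C above D on 9.

C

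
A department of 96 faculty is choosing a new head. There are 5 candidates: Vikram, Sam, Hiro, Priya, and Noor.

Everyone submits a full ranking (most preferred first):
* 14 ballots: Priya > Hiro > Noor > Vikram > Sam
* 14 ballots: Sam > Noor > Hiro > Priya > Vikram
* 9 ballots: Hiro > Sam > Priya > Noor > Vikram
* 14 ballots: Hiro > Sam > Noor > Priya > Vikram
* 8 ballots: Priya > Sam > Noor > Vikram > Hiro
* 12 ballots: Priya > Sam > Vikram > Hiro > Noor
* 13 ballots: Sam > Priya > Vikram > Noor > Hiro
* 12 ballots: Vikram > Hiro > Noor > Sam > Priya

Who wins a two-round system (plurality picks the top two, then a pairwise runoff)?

Sam

Round 1 first-place votes: Vikram 12, Sam 27, Hiro 23, Priya 34, Noor 0. Priya and Sam advance.
Runoff: Priya is ranked above Sam on 34 ballots, Sam above Priya on 62.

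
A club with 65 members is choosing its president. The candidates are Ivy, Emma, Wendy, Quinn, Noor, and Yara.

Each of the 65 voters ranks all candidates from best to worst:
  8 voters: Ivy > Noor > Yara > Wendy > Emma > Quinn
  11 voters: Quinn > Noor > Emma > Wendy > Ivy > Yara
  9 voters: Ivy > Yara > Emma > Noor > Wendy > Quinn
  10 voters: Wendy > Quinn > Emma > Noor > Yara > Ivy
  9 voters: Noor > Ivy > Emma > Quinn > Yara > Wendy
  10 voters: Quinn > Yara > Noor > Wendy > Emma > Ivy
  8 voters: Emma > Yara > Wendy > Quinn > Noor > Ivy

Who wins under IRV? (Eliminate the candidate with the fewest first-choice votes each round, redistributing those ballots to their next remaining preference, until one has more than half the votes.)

Round 1: Ivy 17, Emma 8, Wendy 10, Quinn 21, Noor 9, Yara 0. Yara eliminated.
Round 2: Ivy 17, Emma 8, Wendy 10, Quinn 21, Noor 9. Emma eliminated.
Round 3: Ivy 17, Wendy 18, Quinn 21, Noor 9. Noor eliminated.
Round 4: Ivy 26, Wendy 18, Quinn 21. Wendy eliminated.
Round 5: Ivy 26, Quinn 39. Quinn has a majority (≥33).

Quinn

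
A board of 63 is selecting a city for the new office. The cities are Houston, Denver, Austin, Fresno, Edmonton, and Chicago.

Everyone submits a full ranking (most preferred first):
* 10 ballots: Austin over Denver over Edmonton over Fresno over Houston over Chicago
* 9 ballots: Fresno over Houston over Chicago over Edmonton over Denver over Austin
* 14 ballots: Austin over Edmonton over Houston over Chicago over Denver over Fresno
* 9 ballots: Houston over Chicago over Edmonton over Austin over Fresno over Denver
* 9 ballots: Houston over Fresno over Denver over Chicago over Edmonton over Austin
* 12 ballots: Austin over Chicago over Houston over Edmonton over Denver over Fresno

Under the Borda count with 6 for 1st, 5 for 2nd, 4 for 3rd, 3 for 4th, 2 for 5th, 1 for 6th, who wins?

Houston

Houston: 10×2 + 9×5 + 14×4 + 9×6 + 9×6 + 12×4 = 277
Denver: 10×5 + 9×2 + 14×2 + 9×1 + 9×4 + 12×2 = 165
Austin: 10×6 + 9×1 + 14×6 + 9×3 + 9×1 + 12×6 = 261
Fresno: 10×3 + 9×6 + 14×1 + 9×2 + 9×5 + 12×1 = 173
Edmonton: 10×4 + 9×3 + 14×5 + 9×4 + 9×2 + 12×3 = 227
Chicago: 10×1 + 9×4 + 14×3 + 9×5 + 9×3 + 12×5 = 220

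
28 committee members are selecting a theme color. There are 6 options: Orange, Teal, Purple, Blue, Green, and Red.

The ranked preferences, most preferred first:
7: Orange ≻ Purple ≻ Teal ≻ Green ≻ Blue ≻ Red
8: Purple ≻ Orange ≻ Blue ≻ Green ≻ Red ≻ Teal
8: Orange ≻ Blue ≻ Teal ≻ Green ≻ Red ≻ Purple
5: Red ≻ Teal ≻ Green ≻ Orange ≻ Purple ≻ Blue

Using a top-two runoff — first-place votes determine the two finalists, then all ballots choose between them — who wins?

Round 1 first-place votes: Orange 15, Teal 0, Purple 8, Blue 0, Green 0, Red 5. Orange and Purple advance.
Runoff: Orange is ranked above Purple on 20 ballots, Purple above Orange on 8.

Orange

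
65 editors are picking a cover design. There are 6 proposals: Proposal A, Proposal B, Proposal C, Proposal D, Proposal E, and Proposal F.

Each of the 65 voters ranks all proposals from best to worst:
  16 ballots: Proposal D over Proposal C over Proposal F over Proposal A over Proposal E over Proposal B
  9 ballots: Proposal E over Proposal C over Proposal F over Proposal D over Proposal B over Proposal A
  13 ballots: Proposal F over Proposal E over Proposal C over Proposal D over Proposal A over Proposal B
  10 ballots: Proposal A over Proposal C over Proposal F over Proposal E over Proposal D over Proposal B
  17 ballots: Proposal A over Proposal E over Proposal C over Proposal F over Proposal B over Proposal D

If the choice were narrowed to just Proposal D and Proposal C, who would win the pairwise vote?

Proposal C

Proposal D is ranked above Proposal C on 16 ballots; Proposal C above Proposal D on 49.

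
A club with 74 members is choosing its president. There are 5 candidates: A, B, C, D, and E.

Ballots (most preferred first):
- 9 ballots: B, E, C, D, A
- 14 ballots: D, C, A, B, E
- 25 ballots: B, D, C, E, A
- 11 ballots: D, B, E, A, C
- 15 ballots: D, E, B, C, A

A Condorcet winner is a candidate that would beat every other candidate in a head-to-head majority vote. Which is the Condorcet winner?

D vs A: 74–0
D vs B: 40–34
D vs C: 65–9
D vs E: 65–9
D beats every other candidate.

D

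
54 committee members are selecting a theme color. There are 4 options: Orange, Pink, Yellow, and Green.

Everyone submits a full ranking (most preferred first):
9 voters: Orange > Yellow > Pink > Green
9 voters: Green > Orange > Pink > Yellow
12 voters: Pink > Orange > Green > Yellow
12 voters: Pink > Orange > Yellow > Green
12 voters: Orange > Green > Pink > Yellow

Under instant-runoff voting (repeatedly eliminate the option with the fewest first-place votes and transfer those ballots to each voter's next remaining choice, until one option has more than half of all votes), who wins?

Orange

Round 1: Orange 21, Pink 24, Yellow 0, Green 9. Yellow eliminated.
Round 2: Orange 21, Pink 24, Green 9. Green eliminated.
Round 3: Orange 30, Pink 24. Orange has a majority (≥28).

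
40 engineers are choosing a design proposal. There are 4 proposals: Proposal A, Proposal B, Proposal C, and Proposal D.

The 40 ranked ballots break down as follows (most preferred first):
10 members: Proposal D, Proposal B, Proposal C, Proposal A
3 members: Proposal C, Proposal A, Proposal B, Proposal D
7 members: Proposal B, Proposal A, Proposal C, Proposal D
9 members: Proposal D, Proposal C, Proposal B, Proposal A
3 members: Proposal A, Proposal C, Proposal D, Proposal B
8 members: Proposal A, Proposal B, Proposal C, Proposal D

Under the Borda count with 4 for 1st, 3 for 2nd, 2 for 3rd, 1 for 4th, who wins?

Proposal A: 10×1 + 3×3 + 7×3 + 9×1 + 3×4 + 8×4 = 93
Proposal B: 10×3 + 3×2 + 7×4 + 9×2 + 3×1 + 8×3 = 109
Proposal C: 10×2 + 3×4 + 7×2 + 9×3 + 3×3 + 8×2 = 98
Proposal D: 10×4 + 3×1 + 7×1 + 9×4 + 3×2 + 8×1 = 100

Proposal B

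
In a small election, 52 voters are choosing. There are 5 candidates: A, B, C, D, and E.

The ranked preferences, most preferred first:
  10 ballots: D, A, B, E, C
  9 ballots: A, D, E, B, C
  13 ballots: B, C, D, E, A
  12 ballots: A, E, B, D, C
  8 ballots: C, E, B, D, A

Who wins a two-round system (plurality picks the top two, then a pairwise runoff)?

Round 1 first-place votes: A 21, B 13, C 8, D 10, E 0. A and B advance.
Runoff: A is ranked above B on 31 ballots, B above A on 21.

A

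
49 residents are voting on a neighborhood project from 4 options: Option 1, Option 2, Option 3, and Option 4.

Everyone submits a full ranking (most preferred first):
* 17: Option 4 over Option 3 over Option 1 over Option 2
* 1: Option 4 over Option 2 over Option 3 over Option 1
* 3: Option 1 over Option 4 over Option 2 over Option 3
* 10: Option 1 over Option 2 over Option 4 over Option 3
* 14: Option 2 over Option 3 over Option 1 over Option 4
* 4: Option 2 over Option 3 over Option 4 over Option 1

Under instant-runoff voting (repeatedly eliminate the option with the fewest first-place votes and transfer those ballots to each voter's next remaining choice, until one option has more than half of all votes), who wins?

Round 1: Option 1 13, Option 2 18, Option 3 0, Option 4 18. Option 3 eliminated.
Round 2: Option 1 13, Option 2 18, Option 4 18. Option 1 eliminated.
Round 3: Option 2 28, Option 4 21. Option 2 has a majority (≥25).

Option 2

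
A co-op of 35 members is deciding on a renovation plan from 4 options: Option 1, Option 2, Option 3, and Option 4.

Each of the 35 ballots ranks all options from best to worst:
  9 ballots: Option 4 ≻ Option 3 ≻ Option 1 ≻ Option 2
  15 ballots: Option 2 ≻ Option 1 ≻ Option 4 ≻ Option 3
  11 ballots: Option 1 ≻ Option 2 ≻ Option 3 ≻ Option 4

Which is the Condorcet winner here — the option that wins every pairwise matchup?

Option 1

Option 1 vs Option 2: 20–15
Option 1 vs Option 3: 26–9
Option 1 vs Option 4: 26–9
Option 1 beats every other option.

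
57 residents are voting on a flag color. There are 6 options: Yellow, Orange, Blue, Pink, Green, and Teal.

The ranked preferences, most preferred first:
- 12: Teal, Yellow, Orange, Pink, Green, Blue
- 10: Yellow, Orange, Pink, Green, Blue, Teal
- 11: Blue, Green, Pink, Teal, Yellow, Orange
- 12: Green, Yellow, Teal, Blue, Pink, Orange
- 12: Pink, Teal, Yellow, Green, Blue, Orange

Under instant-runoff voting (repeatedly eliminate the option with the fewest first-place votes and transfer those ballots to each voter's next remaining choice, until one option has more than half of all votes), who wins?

Pink

Round 1: Yellow 10, Orange 0, Blue 11, Pink 12, Green 12, Teal 12. Orange eliminated.
Round 2: Yellow 10, Blue 11, Pink 12, Green 12, Teal 12. Yellow eliminated.
Round 3: Blue 11, Pink 22, Green 12, Teal 12. Blue eliminated.
Round 4: Pink 22, Green 23, Teal 12. Teal eliminated.
Round 5: Pink 34, Green 23. Pink has a majority (≥29).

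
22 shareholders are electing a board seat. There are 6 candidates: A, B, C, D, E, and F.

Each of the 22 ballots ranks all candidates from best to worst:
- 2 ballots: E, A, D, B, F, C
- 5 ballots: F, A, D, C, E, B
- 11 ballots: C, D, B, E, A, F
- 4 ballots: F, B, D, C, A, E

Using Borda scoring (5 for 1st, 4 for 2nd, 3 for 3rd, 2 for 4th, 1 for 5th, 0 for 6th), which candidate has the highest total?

D

A: 2×4 + 5×4 + 11×1 + 4×1 = 43
B: 2×2 + 5×0 + 11×3 + 4×4 = 53
C: 2×0 + 5×2 + 11×5 + 4×2 = 73
D: 2×3 + 5×3 + 11×4 + 4×3 = 77
E: 2×5 + 5×1 + 11×2 + 4×0 = 37
F: 2×1 + 5×5 + 11×0 + 4×5 = 47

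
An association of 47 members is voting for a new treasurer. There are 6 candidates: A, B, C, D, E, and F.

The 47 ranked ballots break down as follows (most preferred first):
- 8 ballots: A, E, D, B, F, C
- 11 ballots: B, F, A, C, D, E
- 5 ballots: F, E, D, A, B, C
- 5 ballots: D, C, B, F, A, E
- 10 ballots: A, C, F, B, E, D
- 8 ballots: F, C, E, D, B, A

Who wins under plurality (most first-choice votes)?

First-place votes: A 18, B 11, C 0, D 5, E 0, F 13.

A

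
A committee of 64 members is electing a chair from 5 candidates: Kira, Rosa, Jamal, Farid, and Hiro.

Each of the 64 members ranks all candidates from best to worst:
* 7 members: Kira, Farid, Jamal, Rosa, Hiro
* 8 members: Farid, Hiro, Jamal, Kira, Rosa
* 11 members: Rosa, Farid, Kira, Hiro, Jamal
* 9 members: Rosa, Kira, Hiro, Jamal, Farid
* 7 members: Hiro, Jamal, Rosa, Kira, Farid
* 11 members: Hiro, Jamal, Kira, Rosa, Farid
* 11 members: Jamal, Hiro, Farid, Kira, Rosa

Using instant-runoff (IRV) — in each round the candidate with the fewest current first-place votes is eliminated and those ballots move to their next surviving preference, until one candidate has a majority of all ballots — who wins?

Round 1: Kira 7, Rosa 20, Jamal 11, Farid 8, Hiro 18. Kira eliminated.
Round 2: Rosa 20, Jamal 11, Farid 15, Hiro 18. Jamal eliminated.
Round 3: Rosa 20, Farid 15, Hiro 29. Farid eliminated.
Round 4: Rosa 27, Hiro 37. Hiro has a majority (≥33).

Hiro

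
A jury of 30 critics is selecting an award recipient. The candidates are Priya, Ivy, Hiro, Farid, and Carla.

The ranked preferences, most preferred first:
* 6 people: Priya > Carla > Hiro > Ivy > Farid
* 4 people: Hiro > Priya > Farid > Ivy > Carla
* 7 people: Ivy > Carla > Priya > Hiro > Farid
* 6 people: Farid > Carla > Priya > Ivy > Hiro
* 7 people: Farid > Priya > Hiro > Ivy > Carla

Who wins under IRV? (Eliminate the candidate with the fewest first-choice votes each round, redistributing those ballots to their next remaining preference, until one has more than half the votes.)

Round 1: Priya 6, Ivy 7, Hiro 4, Farid 13, Carla 0. Carla eliminated.
Round 2: Priya 6, Ivy 7, Hiro 4, Farid 13. Hiro eliminated.
Round 3: Priya 10, Ivy 7, Farid 13. Ivy eliminated.
Round 4: Priya 17, Farid 13. Priya has a majority (≥16).

Priya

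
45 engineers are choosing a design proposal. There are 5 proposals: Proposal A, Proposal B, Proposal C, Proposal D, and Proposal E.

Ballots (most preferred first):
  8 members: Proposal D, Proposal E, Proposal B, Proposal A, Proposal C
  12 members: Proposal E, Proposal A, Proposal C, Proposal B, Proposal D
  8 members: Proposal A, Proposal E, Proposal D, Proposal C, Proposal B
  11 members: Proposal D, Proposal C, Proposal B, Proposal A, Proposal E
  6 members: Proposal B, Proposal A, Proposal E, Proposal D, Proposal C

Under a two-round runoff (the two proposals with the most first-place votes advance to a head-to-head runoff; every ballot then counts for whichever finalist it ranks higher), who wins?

Proposal E

Round 1 first-place votes: Proposal A 8, Proposal B 6, Proposal C 0, Proposal D 19, Proposal E 12. Proposal D and Proposal E advance.
Runoff: Proposal D is ranked above Proposal E on 19 ballots, Proposal E above Proposal D on 26.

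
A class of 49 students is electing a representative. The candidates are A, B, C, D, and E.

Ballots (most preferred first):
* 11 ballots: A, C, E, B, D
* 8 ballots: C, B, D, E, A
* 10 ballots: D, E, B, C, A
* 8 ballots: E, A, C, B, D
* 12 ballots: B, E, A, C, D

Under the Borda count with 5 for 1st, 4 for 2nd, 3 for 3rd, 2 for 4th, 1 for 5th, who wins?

E

A: 11×5 + 8×1 + 10×1 + 8×4 + 12×3 = 141
B: 11×2 + 8×4 + 10×3 + 8×2 + 12×5 = 160
C: 11×4 + 8×5 + 10×2 + 8×3 + 12×2 = 152
D: 11×1 + 8×3 + 10×5 + 8×1 + 12×1 = 105
E: 11×3 + 8×2 + 10×4 + 8×5 + 12×4 = 177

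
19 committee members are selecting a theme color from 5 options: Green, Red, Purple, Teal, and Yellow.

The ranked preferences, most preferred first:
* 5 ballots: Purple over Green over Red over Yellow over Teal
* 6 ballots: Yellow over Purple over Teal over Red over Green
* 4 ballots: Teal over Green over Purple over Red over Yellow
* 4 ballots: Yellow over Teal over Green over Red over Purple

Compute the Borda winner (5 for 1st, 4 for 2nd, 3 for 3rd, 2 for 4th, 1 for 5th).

Purple

Green: 5×4 + 6×1 + 4×4 + 4×3 = 54
Red: 5×3 + 6×2 + 4×2 + 4×2 = 43
Purple: 5×5 + 6×4 + 4×3 + 4×1 = 65
Teal: 5×1 + 6×3 + 4×5 + 4×4 = 59
Yellow: 5×2 + 6×5 + 4×1 + 4×5 = 64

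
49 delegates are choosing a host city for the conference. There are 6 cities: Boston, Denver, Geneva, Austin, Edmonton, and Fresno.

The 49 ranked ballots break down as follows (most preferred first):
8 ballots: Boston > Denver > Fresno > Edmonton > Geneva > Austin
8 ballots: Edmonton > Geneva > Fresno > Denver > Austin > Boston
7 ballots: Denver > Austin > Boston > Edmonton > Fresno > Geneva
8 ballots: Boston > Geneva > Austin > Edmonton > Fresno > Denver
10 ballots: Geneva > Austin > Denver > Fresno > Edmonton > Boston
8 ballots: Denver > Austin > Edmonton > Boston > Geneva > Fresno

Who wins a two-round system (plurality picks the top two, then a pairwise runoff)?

Round 1 first-place votes: Boston 16, Denver 15, Geneva 10, Austin 0, Edmonton 8, Fresno 0. Boston and Denver advance.
Runoff: Boston is ranked above Denver on 16 ballots, Denver above Boston on 33.

Denver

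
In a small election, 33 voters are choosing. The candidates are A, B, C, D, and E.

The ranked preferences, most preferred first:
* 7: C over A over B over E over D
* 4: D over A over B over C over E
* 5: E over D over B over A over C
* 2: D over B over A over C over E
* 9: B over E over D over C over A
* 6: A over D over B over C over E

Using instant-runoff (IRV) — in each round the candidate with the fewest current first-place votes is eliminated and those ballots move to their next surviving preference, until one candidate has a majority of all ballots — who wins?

D

Round 1: A 6, B 9, C 7, D 6, E 5. E eliminated.
Round 2: A 6, B 9, C 7, D 11. A eliminated.
Round 3: B 9, C 7, D 17. D has a majority (≥17).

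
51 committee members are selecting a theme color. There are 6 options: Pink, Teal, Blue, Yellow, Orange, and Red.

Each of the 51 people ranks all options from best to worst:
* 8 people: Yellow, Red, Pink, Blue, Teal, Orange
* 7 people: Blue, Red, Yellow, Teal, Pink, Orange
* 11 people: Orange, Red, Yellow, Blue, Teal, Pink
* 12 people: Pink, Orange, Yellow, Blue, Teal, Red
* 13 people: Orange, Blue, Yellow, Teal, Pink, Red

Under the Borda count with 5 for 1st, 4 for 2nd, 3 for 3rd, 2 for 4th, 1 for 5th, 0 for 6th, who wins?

Pink: 8×3 + 7×1 + 11×0 + 12×5 + 13×1 = 104
Teal: 8×1 + 7×2 + 11×1 + 12×1 + 13×2 = 71
Blue: 8×2 + 7×5 + 11×2 + 12×2 + 13×4 = 149
Yellow: 8×5 + 7×3 + 11×3 + 12×3 + 13×3 = 169
Orange: 8×0 + 7×0 + 11×5 + 12×4 + 13×5 = 168
Red: 8×4 + 7×4 + 11×4 + 12×0 + 13×0 = 104

Yellow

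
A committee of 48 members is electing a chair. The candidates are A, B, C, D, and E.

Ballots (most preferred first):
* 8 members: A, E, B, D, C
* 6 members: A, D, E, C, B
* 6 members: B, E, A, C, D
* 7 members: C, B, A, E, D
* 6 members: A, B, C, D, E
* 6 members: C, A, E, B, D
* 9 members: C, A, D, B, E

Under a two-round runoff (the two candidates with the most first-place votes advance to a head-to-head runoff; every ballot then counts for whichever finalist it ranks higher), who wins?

A

Round 1 first-place votes: A 20, B 6, C 22, D 0, E 0. C and A advance.
Runoff: C is ranked above A on 22 ballots, A above C on 26.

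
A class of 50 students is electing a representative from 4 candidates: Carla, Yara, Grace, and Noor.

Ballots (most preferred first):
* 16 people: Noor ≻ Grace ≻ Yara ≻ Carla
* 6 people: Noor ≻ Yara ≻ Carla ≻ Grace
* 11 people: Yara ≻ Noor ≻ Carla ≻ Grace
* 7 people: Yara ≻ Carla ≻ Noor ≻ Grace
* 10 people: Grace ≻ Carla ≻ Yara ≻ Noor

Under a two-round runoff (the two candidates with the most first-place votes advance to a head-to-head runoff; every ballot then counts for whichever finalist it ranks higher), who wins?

Round 1 first-place votes: Carla 0, Yara 18, Grace 10, Noor 22. Noor and Yara advance.
Runoff: Noor is ranked above Yara on 22 ballots, Yara above Noor on 28.

Yara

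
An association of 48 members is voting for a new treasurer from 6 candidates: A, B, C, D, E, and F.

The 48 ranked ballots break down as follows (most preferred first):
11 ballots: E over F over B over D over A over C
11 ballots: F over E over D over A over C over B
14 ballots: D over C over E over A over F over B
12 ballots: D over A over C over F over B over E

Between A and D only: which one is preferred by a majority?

D

A is ranked above D on 0 ballots; D above A on 48.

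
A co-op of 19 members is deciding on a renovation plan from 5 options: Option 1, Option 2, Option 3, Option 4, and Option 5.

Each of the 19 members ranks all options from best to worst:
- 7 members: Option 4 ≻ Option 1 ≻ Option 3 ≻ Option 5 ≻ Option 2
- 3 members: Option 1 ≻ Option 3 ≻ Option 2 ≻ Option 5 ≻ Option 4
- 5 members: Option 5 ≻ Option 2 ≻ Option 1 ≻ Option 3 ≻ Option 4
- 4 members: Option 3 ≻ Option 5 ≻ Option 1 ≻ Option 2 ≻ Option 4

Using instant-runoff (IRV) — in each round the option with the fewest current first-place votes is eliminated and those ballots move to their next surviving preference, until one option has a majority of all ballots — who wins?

Option 3

Round 1: Option 1 3, Option 2 0, Option 3 4, Option 4 7, Option 5 5. Option 2 eliminated.
Round 2: Option 1 3, Option 3 4, Option 4 7, Option 5 5. Option 1 eliminated.
Round 3: Option 3 7, Option 4 7, Option 5 5. Option 5 eliminated.
Round 4: Option 3 12, Option 4 7. Option 3 has a majority (≥10).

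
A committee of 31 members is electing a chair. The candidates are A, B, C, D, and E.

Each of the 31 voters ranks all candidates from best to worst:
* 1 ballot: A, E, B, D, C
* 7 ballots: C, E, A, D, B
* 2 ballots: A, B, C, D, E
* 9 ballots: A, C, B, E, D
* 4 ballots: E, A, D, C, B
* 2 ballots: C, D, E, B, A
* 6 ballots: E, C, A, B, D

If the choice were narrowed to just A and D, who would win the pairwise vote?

A is ranked above D on 29 ballots; D above A on 2.

A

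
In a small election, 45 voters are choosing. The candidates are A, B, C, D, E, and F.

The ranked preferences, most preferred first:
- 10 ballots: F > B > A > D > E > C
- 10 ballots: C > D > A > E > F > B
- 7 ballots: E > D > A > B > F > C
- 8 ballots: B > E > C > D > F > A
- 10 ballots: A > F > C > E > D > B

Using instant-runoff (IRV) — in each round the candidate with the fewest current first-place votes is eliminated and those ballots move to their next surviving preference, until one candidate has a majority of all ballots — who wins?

Round 1: A 10, B 8, C 10, D 0, E 7, F 10. D eliminated.
Round 2: A 10, B 8, C 10, E 7, F 10. E eliminated.
Round 3: A 17, B 8, C 10, F 10. B eliminated.
Round 4: A 17, C 18, F 10. F eliminated.
Round 5: A 27, C 18. A has a majority (≥23).

A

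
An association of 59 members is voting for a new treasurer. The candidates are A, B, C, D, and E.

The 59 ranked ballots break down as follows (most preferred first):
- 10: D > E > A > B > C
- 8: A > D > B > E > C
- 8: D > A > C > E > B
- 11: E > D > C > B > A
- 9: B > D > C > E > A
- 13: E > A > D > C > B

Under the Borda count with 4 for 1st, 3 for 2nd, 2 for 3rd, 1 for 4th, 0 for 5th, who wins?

A: 10×2 + 8×4 + 8×3 + 11×0 + 9×0 + 13×3 = 115
B: 10×1 + 8×2 + 8×0 + 11×1 + 9×4 + 13×0 = 73
C: 10×0 + 8×0 + 8×2 + 11×2 + 9×2 + 13×1 = 69
D: 10×4 + 8×3 + 8×4 + 11×3 + 9×3 + 13×2 = 182
E: 10×3 + 8×1 + 8×1 + 11×4 + 9×1 + 13×4 = 151

D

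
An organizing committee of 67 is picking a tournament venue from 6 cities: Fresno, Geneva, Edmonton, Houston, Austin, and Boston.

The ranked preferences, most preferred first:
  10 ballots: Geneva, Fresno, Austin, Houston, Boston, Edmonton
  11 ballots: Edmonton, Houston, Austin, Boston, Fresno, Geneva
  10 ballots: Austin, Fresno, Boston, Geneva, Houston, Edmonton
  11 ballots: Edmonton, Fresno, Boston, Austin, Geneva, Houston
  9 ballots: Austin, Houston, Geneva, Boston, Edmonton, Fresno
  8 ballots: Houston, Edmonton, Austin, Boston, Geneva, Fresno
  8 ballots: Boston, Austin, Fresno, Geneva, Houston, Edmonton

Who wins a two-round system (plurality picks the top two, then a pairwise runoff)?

Round 1 first-place votes: Fresno 0, Geneva 10, Edmonton 22, Houston 8, Austin 19, Boston 8. Edmonton and Austin advance.
Runoff: Edmonton is ranked above Austin on 30 ballots, Austin above Edmonton on 37.

Austin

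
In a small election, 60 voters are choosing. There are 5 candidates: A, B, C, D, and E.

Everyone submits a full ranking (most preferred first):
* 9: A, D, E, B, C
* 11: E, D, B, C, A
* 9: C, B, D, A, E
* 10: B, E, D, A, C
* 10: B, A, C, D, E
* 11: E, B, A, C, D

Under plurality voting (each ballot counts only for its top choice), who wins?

E

First-place votes: A 9, B 20, C 9, D 0, E 22.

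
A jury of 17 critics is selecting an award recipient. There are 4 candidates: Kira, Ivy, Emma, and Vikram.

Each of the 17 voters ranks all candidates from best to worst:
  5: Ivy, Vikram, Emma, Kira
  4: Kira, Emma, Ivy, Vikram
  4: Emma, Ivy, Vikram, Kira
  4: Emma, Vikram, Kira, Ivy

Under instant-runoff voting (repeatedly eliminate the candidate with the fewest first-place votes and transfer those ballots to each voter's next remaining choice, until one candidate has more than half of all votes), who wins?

Emma

Round 1: Kira 4, Ivy 5, Emma 8, Vikram 0. Vikram eliminated.
Round 2: Kira 4, Ivy 5, Emma 8. Kira eliminated.
Round 3: Ivy 5, Emma 12. Emma has a majority (≥9).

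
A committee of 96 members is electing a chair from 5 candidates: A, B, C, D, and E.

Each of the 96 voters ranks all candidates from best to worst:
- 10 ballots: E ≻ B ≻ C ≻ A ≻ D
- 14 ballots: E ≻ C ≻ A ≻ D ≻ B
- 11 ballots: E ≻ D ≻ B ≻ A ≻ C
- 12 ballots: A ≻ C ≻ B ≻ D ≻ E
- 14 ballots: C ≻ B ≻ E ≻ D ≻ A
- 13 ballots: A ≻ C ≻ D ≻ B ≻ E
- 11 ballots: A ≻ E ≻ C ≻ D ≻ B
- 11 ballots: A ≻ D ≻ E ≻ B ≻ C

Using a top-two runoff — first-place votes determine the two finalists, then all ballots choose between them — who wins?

Round 1 first-place votes: A 47, B 0, C 14, D 0, E 35. A and E advance.
Runoff: A is ranked above E on 47 ballots, E above A on 49.

E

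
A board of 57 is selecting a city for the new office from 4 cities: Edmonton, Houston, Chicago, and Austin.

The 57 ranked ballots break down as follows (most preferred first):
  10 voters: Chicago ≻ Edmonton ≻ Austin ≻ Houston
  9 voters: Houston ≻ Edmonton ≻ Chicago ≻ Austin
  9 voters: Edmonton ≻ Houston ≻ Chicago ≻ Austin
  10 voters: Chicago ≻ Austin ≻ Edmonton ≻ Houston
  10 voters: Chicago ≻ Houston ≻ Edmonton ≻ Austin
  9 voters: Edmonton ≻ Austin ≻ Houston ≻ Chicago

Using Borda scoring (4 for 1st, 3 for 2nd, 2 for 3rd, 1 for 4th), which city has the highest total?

Edmonton: 10×3 + 9×3 + 9×4 + 10×2 + 10×2 + 9×4 = 169
Houston: 10×1 + 9×4 + 9×3 + 10×1 + 10×3 + 9×2 = 131
Chicago: 10×4 + 9×2 + 9×2 + 10×4 + 10×4 + 9×1 = 165
Austin: 10×2 + 9×1 + 9×1 + 10×3 + 10×1 + 9×3 = 105

Edmonton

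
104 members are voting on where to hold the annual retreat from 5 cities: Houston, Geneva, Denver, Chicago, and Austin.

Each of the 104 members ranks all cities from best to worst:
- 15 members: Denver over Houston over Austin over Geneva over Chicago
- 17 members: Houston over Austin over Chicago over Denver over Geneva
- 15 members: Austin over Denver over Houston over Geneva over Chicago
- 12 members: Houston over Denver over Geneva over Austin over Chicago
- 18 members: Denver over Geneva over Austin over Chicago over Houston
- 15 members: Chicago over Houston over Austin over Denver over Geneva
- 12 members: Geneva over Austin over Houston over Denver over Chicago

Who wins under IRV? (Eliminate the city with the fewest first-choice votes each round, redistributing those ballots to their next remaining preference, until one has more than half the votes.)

Round 1: Houston 29, Geneva 12, Denver 33, Chicago 15, Austin 15. Geneva eliminated.
Round 2: Houston 29, Denver 33, Chicago 15, Austin 27. Chicago eliminated.
Round 3: Houston 44, Denver 33, Austin 27. Austin eliminated.
Round 4: Houston 56, Denver 48. Houston has a majority (≥53).

Houston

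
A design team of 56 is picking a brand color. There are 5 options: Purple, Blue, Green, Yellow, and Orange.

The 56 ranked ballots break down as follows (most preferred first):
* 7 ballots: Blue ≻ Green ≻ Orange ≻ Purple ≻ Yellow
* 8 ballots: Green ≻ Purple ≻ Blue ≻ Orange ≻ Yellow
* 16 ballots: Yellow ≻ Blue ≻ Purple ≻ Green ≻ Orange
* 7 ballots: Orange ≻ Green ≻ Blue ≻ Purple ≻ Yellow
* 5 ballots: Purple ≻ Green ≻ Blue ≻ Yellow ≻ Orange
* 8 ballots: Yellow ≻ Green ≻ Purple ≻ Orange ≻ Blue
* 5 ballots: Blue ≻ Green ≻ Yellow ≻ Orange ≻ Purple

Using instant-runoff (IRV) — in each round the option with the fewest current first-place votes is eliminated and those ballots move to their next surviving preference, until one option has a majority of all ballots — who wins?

Round 1: Purple 5, Blue 12, Green 8, Yellow 24, Orange 7. Purple eliminated.
Round 2: Blue 12, Green 13, Yellow 24, Orange 7. Orange eliminated.
Round 3: Blue 12, Green 20, Yellow 24. Blue eliminated.
Round 4: Green 32, Yellow 24. Green has a majority (≥29).

Green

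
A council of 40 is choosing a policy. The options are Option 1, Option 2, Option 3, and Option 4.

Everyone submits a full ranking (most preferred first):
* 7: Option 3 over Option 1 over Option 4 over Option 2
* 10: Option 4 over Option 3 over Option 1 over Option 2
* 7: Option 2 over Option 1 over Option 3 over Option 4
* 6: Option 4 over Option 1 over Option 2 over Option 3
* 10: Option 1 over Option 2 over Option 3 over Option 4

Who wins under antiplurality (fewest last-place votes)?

Last-place votes: Option 1 0, Option 2 17, Option 3 6, Option 4 17.

Option 1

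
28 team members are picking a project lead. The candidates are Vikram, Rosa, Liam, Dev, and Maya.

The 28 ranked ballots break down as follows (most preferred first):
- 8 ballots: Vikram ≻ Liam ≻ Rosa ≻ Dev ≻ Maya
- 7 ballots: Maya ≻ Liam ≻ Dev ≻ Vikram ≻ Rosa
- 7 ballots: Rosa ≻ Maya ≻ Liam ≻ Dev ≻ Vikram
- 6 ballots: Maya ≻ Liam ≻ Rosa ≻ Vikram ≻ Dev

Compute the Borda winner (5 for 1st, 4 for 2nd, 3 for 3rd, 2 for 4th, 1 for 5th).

Liam

Vikram: 8×5 + 7×2 + 7×1 + 6×2 = 73
Rosa: 8×3 + 7×1 + 7×5 + 6×3 = 84
Liam: 8×4 + 7×4 + 7×3 + 6×4 = 105
Dev: 8×2 + 7×3 + 7×2 + 6×1 = 57
Maya: 8×1 + 7×5 + 7×4 + 6×5 = 101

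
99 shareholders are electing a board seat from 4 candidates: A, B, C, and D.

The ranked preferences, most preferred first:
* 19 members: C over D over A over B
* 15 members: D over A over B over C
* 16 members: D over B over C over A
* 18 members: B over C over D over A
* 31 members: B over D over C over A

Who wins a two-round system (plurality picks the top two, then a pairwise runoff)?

D

Round 1 first-place votes: A 0, B 49, C 19, D 31. B and D advance.
Runoff: B is ranked above D on 49 ballots, D above B on 50.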